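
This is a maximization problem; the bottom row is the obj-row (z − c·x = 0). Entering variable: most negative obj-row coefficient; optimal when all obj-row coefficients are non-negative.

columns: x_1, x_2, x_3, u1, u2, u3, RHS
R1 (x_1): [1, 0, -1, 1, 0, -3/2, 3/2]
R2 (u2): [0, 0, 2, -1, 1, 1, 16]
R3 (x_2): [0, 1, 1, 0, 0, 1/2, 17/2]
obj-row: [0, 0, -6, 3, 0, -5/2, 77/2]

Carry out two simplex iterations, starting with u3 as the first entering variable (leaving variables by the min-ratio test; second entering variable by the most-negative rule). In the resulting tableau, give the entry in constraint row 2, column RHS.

Ratio test on column u3 — row 1: entry -3/2 ≤ 0; row 2: 16/1 = 16; row 3: (17/2)/(1/2) = 17. Minimum is 16 at row 2 (u2 leaves); pivot element 1.
Divide row 2 by 1; eliminate column u3 from the other rows.
Second iteration: most negative obj-row entry is -1 in column x_3, so x_3 enters.
Ratio test on column x_3 — row 1: (51/2)/2 = 51/4; row 2: 16/2 = 8; row 3: entry 0 ≤ 0. Minimum is 8 at row 2 (u3 leaves); pivot element 2.
Divide row 2 by 2; eliminate column x_3 from the other rows.
After both pivots, the entry at constraint row 2, column RHS is 8.

8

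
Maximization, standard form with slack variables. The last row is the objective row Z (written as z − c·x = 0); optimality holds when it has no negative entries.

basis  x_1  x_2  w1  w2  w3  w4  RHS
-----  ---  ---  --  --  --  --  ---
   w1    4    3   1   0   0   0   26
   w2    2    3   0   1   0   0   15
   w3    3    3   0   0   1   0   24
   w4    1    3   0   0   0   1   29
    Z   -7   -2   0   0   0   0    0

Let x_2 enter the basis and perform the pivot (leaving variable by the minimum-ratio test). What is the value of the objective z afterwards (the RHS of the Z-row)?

10

Ratio test on column x_2 — row 1: 26/3 = 26/3; row 2: 15/3 = 5; row 3: 24/3 = 8; row 4: 29/3 = 29/3. Minimum is 5 at row 2 (w2 leaves); pivot element 3.
Pivot on row 2; the Z-row RHS becomes 0 − (-2)·5 = 10.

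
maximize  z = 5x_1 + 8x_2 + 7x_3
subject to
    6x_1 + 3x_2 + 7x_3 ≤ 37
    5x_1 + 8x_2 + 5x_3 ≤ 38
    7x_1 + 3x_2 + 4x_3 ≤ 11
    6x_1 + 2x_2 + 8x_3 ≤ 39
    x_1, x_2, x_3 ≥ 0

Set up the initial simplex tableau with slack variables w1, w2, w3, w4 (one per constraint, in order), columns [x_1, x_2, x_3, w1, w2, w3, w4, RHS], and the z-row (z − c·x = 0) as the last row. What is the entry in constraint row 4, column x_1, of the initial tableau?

Constraint 4 has coefficient 6 on x_1.

6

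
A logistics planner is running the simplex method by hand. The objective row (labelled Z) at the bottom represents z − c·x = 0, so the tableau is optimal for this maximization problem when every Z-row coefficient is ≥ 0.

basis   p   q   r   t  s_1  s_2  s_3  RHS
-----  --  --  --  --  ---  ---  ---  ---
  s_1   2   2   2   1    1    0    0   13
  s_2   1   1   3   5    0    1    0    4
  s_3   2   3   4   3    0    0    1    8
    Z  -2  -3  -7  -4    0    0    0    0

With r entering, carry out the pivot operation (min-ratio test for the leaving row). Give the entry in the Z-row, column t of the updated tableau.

Ratio test on column r — row 1: 13/2 = 13/2; row 2: 4/3 = 4/3; row 3: 8/4 = 2. Minimum is 4/3 at row 2 (s_2 leaves); pivot element 3.
Divide row 2 by 3; eliminate column r from the other rows.
Z-row update in column t: -4 − (-7)·(5/3) = 23/3.

23/3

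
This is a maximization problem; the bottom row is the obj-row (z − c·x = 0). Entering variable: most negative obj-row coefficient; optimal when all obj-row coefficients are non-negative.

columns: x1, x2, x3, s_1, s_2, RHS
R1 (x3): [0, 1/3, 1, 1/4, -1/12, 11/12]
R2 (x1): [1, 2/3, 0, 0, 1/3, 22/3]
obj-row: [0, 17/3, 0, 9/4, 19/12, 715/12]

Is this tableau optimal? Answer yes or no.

yes

Every obj-row coefficient is ≥ 0, so the tableau is optimal.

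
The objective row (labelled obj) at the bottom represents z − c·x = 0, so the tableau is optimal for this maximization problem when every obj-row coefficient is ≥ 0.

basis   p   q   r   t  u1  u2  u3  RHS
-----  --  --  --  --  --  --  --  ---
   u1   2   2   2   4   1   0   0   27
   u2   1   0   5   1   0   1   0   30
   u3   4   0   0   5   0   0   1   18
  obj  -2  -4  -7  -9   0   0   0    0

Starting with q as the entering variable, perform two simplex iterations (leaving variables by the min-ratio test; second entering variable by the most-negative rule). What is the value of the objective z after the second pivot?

72

Ratio test on column q — row 1: 27/2 = 27/2; row 2: entry 0 ≤ 0; row 3: entry 0 ≤ 0. Minimum is 27/2 at row 1 (u1 leaves); pivot element 2.
Pivot on row 1; the obj-row RHS becomes 0 − (-4)·(27/2) = 54.
Next entering variable (most negative obj-row entry -3): r.
Ratio test on column r — row 1: (27/2)/1 = 27/2; row 2: 30/5 = 6; row 3: entry 0 ≤ 0. Minimum is 6 at row 2 (u2 leaves); pivot element 5.
After the second pivot the obj-row RHS is 54 − (-3)·6 = 72.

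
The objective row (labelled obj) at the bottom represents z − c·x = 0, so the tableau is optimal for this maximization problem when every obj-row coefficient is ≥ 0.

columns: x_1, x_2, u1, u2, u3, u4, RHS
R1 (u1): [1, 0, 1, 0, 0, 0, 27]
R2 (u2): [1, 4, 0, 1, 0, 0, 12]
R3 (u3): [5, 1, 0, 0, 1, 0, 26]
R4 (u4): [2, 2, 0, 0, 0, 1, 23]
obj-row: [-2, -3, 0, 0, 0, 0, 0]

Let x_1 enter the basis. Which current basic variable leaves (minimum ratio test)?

u3

Column x_1 entries and ratios — u1: 27/1 = 27; u2: 12/1 = 12; u3: 26/5 = 26/5; u4: 23/2 = 23/2.
Smallest ratio is 26/5 in the row of u3, so u3 leaves.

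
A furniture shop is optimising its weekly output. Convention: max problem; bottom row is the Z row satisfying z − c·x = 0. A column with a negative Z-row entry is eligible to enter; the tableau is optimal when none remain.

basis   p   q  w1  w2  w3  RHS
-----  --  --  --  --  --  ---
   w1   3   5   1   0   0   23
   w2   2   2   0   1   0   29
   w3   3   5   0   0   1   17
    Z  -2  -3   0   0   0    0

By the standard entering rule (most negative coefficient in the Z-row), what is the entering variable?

q

Negative Z-row entries: p: -2, q: -3.
The most negative is -3 in column q, so q enters.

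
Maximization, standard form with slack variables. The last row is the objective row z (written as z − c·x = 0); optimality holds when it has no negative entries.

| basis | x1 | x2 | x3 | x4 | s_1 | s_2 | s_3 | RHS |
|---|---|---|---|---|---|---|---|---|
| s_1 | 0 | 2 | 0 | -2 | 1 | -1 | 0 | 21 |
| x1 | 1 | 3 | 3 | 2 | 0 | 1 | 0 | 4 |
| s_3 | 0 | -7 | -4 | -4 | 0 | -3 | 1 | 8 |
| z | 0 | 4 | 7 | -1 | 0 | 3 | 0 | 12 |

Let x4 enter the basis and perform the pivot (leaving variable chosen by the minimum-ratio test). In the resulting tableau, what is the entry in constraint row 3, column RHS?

Ratio test on column x4 — row 1: entry -2 ≤ 0; row 2: 4/2 = 2; row 3: entry -4 ≤ 0. Minimum is 2 at row 2 (x1 leaves); pivot element 2.
Divide row 2 by 2; eliminate column x4 from the other rows.
Row 3 update in column RHS: 8 − (-4)·2 = 16.

16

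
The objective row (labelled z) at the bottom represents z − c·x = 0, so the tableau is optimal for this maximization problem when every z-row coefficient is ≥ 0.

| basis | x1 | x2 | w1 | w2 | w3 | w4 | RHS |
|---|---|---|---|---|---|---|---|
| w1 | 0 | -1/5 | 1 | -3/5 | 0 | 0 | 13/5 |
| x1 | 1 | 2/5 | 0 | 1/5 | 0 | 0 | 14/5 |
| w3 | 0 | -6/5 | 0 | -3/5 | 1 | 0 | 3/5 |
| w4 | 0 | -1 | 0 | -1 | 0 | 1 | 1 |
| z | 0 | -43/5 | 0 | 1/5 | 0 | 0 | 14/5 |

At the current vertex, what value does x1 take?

14/5

x1 is basic (row 2); its value is the RHS of that row, 14/5.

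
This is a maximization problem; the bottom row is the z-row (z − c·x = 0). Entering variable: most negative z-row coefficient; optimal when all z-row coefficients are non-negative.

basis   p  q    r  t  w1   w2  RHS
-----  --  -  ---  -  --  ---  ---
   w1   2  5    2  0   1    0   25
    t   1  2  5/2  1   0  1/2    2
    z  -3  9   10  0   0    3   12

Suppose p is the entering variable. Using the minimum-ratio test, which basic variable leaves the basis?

Column p entries and ratios — w1: 25/2 = 25/2; t: 2/1 = 2.
Smallest ratio is 2 in the row of t, so t leaves.

t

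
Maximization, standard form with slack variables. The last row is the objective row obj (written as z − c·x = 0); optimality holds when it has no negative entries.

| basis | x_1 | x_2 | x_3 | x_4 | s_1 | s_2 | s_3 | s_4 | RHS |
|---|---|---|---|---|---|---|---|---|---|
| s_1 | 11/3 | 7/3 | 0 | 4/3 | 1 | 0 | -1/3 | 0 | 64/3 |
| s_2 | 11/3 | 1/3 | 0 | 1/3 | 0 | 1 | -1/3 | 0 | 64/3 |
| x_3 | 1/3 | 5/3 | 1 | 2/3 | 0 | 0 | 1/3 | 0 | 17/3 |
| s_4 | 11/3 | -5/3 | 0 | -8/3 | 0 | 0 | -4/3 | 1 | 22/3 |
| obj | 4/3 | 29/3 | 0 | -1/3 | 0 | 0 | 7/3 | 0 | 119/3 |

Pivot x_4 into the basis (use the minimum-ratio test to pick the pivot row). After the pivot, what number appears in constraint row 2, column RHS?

37/2

Ratio test on column x_4 — row 1: (64/3)/(4/3) = 16; row 2: (64/3)/(1/3) = 64; row 3: (17/3)/(2/3) = 17/2; row 4: entry -8/3 ≤ 0. Minimum is 17/2 at row 3 (x_3 leaves); pivot element 2/3.
Divide row 3 by 2/3; eliminate column x_4 from the other rows.
Row 2 update in column RHS: 64/3 − (1/3)·(17/2) = 37/2.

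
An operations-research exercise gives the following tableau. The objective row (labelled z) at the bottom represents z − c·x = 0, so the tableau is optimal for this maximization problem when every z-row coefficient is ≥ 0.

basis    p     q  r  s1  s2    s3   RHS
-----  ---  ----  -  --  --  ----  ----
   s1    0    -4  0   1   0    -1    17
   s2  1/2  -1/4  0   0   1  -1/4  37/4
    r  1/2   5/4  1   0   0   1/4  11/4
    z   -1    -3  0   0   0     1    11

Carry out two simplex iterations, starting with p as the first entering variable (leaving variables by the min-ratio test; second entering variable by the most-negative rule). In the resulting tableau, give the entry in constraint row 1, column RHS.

129/5

Ratio test on column p — row 1: entry 0 ≤ 0; row 2: (37/4)/(1/2) = 37/2; row 3: (11/4)/(1/2) = 11/2. Minimum is 11/2 at row 3 (r leaves); pivot element 1/2.
Divide row 3 by 1/2; eliminate column p from the other rows.
Second iteration: most negative z-row entry is -1/2 in column q, so q enters.
Ratio test on column q — row 1: entry -4 ≤ 0; row 2: entry -3/2 ≤ 0; row 3: (11/2)/(5/2) = 11/5. Minimum is 11/5 at row 3 (p leaves); pivot element 5/2.
Divide row 3 by 5/2; eliminate column q from the other rows.
After both pivots, the entry at constraint row 1, column RHS is 129/5.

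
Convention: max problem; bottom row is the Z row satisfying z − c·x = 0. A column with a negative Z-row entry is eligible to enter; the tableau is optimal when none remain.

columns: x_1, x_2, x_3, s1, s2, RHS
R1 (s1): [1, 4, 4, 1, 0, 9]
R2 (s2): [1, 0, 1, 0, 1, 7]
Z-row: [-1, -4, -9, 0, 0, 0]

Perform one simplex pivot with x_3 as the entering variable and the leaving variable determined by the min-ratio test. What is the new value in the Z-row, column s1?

9/4

Ratio test on column x_3 — row 1: 9/4 = 9/4; row 2: 7/1 = 7. Minimum is 9/4 at row 1 (s1 leaves); pivot element 4.
Divide row 1 by 4; eliminate column x_3 from the other rows.
Z-row update in column s1: 0 − (-9)·(1/4) = 9/4.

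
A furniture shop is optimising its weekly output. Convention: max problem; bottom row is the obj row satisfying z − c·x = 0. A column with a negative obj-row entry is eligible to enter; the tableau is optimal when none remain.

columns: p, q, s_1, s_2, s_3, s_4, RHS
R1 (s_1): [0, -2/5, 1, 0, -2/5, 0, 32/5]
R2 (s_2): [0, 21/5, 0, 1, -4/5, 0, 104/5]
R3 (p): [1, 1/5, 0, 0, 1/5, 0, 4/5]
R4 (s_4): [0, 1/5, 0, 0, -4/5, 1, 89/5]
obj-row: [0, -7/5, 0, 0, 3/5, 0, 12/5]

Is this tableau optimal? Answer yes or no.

The obj-row has a negative entry -7/5 in column q, so it is not optimal.

no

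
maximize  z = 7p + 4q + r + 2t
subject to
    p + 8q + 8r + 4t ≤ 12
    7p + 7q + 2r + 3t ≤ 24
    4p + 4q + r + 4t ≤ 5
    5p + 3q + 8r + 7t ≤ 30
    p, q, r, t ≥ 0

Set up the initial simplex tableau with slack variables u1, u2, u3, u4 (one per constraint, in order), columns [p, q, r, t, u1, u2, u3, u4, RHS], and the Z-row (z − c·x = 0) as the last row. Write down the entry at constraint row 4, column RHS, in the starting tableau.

30

The RHS of constraint 4 is b_4 = 30.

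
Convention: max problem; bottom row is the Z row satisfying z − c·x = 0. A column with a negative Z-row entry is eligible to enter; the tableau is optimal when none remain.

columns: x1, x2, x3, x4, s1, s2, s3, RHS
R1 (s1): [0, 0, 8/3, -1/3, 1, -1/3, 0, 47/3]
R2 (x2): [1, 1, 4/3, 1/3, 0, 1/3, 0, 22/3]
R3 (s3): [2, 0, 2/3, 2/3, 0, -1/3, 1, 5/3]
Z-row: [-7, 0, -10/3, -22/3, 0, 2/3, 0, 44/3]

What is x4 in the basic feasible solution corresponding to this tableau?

0

x4 is not in the basis, so in the current basic feasible solution x4 = 0.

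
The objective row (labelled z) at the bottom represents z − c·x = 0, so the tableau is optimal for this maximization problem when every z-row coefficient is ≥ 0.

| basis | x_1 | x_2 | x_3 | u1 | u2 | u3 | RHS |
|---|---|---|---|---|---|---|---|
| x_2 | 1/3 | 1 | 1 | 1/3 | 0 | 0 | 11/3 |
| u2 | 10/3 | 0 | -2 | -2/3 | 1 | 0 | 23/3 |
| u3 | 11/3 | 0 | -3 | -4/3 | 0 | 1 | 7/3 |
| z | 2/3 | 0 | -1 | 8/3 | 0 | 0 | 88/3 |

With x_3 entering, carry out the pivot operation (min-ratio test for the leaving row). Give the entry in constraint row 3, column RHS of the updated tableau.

40/3

Ratio test on column x_3 — row 1: (11/3)/1 = 11/3; row 2: entry -2 ≤ 0; row 3: entry -3 ≤ 0. Minimum is 11/3 at row 1 (x_2 leaves); pivot element 1.
Divide row 1 by 1; eliminate column x_3 from the other rows.
Row 3 update in column RHS: 7/3 − (-3)·(11/3) = 40/3.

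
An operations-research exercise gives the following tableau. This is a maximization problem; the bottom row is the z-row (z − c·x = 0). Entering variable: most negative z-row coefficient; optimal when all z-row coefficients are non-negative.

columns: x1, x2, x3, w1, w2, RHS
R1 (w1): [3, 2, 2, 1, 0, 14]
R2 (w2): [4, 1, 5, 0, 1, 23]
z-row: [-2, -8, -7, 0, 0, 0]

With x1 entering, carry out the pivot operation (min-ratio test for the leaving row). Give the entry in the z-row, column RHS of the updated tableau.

Ratio test on column x1 — row 1: 14/3 = 14/3; row 2: 23/4 = 23/4. Minimum is 14/3 at row 1 (w1 leaves); pivot element 3.
Divide row 1 by 3; eliminate column x1 from the other rows.
z-row update in column RHS: 0 − (-2)·(14/3) = 28/3.

28/3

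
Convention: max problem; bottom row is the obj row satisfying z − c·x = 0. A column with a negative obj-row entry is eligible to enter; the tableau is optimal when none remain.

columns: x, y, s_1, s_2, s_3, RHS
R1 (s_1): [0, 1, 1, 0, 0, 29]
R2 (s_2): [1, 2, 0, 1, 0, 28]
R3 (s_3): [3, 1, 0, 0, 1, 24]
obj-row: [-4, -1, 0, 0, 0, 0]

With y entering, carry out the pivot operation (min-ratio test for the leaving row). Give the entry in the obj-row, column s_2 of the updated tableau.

1/2

Ratio test on column y — row 1: 29/1 = 29; row 2: 28/2 = 14; row 3: 24/1 = 24. Minimum is 14 at row 2 (s_2 leaves); pivot element 2.
Divide row 2 by 2; eliminate column y from the other rows.
obj-row update in column s_2: 0 − (-1)·(1/2) = 1/2.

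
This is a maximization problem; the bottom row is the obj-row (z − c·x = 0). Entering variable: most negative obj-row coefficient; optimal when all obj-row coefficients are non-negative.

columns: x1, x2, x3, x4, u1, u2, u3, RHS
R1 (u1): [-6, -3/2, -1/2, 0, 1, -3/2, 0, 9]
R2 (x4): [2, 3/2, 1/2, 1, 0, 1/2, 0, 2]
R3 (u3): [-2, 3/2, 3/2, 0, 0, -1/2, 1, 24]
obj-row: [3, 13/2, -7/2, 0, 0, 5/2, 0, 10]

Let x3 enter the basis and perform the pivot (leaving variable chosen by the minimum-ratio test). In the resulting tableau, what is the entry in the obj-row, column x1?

Ratio test on column x3 — row 1: entry -1/2 ≤ 0; row 2: 2/(1/2) = 4; row 3: 24/(3/2) = 16. Minimum is 4 at row 2 (x4 leaves); pivot element 1/2.
Divide row 2 by 1/2; eliminate column x3 from the other rows.
obj-row update in column x1: 3 − (-7/2)·4 = 17.

17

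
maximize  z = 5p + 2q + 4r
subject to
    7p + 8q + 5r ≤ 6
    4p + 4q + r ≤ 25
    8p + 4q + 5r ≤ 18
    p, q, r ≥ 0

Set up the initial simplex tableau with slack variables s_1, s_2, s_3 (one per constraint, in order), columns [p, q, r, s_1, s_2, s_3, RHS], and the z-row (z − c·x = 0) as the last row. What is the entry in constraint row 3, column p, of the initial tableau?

Constraint 3 has coefficient 8 on p.

8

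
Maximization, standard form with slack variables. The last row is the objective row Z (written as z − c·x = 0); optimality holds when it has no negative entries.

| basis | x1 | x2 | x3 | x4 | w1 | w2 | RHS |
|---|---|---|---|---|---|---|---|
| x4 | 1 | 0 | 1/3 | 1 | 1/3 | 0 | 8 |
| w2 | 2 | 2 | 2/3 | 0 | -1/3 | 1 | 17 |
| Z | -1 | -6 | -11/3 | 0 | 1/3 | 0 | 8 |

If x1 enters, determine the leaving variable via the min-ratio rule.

x4

Column x1 entries and ratios — x4: 8/1 = 8; w2: 17/2 = 17/2.
Smallest ratio is 8 in the row of x4, so x4 leaves.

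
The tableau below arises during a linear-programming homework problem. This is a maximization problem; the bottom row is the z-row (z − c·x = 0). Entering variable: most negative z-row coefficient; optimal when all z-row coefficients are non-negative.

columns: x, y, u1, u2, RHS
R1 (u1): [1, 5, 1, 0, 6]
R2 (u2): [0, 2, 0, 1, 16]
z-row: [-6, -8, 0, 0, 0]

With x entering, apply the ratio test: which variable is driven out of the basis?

u1

Column x entries and ratios — u1: 6/1 = 6; u2: 0 ≤ 0, skip.
Smallest ratio is 6 in the row of u1, so u1 leaves.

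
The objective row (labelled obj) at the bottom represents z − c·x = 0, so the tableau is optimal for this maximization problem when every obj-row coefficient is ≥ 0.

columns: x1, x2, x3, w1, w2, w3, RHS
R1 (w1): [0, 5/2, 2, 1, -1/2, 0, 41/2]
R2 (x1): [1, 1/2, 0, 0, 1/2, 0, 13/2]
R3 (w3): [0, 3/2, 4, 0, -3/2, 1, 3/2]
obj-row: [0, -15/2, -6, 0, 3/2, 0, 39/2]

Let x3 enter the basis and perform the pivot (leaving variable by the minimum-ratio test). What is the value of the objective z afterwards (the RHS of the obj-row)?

Ratio test on column x3 — row 1: (41/2)/2 = 41/4; row 2: entry 0 ≤ 0; row 3: (3/2)/4 = 3/8. Minimum is 3/8 at row 3 (w3 leaves); pivot element 4.
Pivot on row 3; the obj-row RHS becomes 39/2 − (-6)·(3/8) = 87/4.

87/4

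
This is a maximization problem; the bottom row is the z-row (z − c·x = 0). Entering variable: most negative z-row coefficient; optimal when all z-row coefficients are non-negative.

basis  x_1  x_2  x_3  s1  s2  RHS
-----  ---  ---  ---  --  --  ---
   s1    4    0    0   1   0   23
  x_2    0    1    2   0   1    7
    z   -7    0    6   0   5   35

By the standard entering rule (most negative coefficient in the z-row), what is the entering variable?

Negative z-row entries: x_1: -7.
The most negative is -7 in column x_1, so x_1 enters.

x_1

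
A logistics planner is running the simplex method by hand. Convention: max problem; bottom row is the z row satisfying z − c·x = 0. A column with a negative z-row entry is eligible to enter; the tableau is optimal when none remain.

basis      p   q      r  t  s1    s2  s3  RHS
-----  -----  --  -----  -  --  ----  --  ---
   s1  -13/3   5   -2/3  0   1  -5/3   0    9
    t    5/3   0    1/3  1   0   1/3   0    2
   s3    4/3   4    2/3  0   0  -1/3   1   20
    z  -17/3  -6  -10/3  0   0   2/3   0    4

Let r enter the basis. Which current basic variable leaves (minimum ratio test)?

t

Column r entries and ratios — s1: -2/3 ≤ 0, skip; t: 2/(1/3) = 6; s3: 20/(2/3) = 30.
Smallest ratio is 6 in the row of t, so t leaves.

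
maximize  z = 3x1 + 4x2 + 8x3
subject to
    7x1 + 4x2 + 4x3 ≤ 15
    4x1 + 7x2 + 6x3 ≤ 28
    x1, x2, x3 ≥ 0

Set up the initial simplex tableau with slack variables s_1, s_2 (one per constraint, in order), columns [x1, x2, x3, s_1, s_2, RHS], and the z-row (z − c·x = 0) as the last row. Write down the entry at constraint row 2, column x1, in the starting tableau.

4

Constraint 2 has coefficient 4 on x1.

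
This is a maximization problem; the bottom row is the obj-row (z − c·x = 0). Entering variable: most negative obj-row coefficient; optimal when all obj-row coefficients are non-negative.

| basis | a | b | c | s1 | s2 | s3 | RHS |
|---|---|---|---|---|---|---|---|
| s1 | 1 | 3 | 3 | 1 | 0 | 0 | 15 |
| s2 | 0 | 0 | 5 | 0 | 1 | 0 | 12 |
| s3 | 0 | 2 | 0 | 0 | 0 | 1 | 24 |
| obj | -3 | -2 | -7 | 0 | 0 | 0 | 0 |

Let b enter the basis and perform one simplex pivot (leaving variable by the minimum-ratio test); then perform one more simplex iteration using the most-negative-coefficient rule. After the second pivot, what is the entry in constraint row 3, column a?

-2/3

Ratio test on column b — row 1: 15/3 = 5; row 2: entry 0 ≤ 0; row 3: 24/2 = 12. Minimum is 5 at row 1 (s1 leaves); pivot element 3.
Divide row 1 by 3; eliminate column b from the other rows.
Second iteration: most negative obj-row entry is -5 in column c, so c enters.
Ratio test on column c — row 1: 5/1 = 5; row 2: 12/5 = 12/5; row 3: entry -2 ≤ 0. Minimum is 12/5 at row 2 (s2 leaves); pivot element 5.
Divide row 2 by 5; eliminate column c from the other rows.
After both pivots, the entry at constraint row 3, column a is -2/3.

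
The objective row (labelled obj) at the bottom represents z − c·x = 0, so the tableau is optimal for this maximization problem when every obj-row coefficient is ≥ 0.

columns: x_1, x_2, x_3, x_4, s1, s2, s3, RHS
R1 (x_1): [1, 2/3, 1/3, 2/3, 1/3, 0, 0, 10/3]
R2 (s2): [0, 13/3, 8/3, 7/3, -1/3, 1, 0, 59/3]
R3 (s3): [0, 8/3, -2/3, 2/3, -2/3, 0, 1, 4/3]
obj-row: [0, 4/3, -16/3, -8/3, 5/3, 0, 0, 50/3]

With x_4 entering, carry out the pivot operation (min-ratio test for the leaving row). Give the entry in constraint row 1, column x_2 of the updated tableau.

Ratio test on column x_4 — row 1: (10/3)/(2/3) = 5; row 2: (59/3)/(7/3) = 59/7; row 3: (4/3)/(2/3) = 2. Minimum is 2 at row 3 (s3 leaves); pivot element 2/3.
Divide row 3 by 2/3; eliminate column x_4 from the other rows.
Row 1 update in column x_2: 2/3 − (2/3)·4 = -2.

-2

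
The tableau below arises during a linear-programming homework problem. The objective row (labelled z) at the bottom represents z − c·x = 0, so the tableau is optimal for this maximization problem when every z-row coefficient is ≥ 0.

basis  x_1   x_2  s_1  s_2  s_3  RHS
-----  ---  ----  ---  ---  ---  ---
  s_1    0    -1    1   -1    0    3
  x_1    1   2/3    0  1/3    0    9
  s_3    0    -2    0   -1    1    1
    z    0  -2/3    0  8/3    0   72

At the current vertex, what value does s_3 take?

1

s_3 is basic (row 3); its value is the RHS of that row, 1.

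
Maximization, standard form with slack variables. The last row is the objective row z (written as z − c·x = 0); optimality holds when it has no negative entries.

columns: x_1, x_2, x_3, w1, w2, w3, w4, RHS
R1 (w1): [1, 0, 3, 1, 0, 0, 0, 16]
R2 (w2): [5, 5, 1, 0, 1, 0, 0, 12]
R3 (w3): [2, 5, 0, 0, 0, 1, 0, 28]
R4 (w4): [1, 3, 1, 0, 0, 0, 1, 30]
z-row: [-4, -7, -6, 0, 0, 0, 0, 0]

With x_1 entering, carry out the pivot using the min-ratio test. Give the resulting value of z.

48/5

Ratio test on column x_1 — row 1: 16/1 = 16; row 2: 12/5 = 12/5; row 3: 28/2 = 14; row 4: 30/1 = 30. Minimum is 12/5 at row 2 (w2 leaves); pivot element 5.
Pivot on row 2; the z-row RHS becomes 0 − (-4)·(12/5) = 48/5.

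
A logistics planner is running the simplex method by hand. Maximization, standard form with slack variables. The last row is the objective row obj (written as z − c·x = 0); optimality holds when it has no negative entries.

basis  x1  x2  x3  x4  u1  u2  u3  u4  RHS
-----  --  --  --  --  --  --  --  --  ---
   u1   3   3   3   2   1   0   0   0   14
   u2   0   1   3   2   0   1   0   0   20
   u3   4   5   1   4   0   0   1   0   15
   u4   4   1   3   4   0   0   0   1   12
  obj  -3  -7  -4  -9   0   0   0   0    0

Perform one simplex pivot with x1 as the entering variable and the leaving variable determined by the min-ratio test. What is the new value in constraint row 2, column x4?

Ratio test on column x1 — row 1: 14/3 = 14/3; row 2: entry 0 ≤ 0; row 3: 15/4 = 15/4; row 4: 12/4 = 3. Minimum is 3 at row 4 (u4 leaves); pivot element 4.
Divide row 4 by 4; eliminate column x1 from the other rows.
Row 2 update in column x4: 2 − 0·1 = 2.

2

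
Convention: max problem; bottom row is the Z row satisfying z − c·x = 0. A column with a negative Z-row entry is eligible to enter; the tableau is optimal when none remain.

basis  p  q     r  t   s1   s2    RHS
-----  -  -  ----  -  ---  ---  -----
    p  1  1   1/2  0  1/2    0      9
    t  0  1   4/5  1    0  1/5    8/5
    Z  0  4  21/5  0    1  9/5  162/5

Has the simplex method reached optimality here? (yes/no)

yes

Every Z-row coefficient is ≥ 0, so the tableau is optimal.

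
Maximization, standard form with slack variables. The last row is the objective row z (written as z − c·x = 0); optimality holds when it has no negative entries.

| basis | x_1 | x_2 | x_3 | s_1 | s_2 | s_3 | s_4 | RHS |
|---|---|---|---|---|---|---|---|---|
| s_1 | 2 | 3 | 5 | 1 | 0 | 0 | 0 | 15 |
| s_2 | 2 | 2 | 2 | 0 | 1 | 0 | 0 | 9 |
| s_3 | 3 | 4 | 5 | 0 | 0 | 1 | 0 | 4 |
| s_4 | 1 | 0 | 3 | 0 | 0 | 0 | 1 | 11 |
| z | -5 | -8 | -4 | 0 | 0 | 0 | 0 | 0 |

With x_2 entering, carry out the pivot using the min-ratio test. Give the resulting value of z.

8

Ratio test on column x_2 — row 1: 15/3 = 5; row 2: 9/2 = 9/2; row 3: 4/4 = 1; row 4: entry 0 ≤ 0. Minimum is 1 at row 3 (s_3 leaves); pivot element 4.
Pivot on row 3; the z-row RHS becomes 0 − (-8)·1 = 8.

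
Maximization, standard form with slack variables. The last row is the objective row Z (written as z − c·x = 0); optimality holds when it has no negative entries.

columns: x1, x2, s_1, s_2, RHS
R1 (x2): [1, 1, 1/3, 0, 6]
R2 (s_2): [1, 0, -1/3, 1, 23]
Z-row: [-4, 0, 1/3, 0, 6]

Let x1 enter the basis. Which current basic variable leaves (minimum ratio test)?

x2

Column x1 entries and ratios — x2: 6/1 = 6; s_2: 23/1 = 23.
Smallest ratio is 6 in the row of x2, so x2 leaves.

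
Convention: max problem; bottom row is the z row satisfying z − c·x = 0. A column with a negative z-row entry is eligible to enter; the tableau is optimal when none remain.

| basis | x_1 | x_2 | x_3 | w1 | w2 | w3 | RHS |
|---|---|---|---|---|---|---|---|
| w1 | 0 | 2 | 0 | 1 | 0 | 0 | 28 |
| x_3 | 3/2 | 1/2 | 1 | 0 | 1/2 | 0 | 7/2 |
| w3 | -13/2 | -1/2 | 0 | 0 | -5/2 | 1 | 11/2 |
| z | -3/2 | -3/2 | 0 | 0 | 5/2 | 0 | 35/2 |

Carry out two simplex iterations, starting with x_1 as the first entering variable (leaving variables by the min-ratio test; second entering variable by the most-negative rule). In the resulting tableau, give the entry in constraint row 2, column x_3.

Ratio test on column x_1 — row 1: entry 0 ≤ 0; row 2: (7/2)/(3/2) = 7/3; row 3: entry -13/2 ≤ 0. Minimum is 7/3 at row 2 (x_3 leaves); pivot element 3/2.
Divide row 2 by 3/2; eliminate column x_1 from the other rows.
Second iteration: most negative z-row entry is -1 in column x_2, so x_2 enters.
Ratio test on column x_2 — row 1: 28/2 = 14; row 2: (7/3)/(1/3) = 7; row 3: (62/3)/(5/3) = 62/5. Minimum is 7 at row 2 (x_1 leaves); pivot element 1/3.
Divide row 2 by 1/3; eliminate column x_2 from the other rows.
After both pivots, the entry at constraint row 2, column x_3 is 2.

2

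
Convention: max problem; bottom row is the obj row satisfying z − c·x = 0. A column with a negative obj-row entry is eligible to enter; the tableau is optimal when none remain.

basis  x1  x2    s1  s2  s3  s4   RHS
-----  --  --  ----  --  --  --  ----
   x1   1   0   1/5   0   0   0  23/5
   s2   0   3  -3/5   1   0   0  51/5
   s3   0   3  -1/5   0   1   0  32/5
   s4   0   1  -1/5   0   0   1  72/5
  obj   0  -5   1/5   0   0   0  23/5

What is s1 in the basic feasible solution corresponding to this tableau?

s1 is not in the basis, so in the current basic feasible solution s1 = 0.

0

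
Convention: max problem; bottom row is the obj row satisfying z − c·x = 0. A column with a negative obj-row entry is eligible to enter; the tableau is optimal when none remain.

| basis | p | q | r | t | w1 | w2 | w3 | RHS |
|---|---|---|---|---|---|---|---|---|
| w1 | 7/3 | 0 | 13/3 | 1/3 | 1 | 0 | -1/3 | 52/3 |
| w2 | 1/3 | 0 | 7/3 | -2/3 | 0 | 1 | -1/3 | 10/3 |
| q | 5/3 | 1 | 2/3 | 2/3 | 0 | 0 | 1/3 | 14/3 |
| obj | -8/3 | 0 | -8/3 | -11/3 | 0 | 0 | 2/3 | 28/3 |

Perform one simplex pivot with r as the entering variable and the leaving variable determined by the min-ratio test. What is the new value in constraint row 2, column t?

-2/7

Ratio test on column r — row 1: (52/3)/(13/3) = 4; row 2: (10/3)/(7/3) = 10/7; row 3: (14/3)/(2/3) = 7. Minimum is 10/7 at row 2 (w2 leaves); pivot element 7/3.
Divide row 2 by 7/3; eliminate column r from the other rows.
In the new row 2, the t entry is the old entry divided by the pivot: (-2/3)/(7/3) = -2/7.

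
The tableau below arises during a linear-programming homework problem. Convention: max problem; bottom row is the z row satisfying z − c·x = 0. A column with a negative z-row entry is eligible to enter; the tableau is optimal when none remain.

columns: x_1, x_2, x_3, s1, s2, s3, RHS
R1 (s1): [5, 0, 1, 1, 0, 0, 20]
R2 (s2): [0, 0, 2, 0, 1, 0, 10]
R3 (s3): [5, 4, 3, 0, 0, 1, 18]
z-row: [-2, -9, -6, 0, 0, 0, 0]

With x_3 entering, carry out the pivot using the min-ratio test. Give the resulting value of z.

30

Ratio test on column x_3 — row 1: 20/1 = 20; row 2: 10/2 = 5; row 3: 18/3 = 6. Minimum is 5 at row 2 (s2 leaves); pivot element 2.
Pivot on row 2; the z-row RHS becomes 0 − (-6)·5 = 30.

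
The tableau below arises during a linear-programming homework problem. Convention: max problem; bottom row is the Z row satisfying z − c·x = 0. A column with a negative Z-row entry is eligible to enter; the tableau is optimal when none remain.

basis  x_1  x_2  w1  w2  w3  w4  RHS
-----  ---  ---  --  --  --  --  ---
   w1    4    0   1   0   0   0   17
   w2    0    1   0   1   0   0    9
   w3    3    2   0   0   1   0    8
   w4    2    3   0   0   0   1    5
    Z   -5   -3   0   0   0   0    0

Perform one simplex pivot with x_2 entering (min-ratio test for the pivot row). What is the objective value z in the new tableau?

5

Ratio test on column x_2 — row 1: entry 0 ≤ 0; row 2: 9/1 = 9; row 3: 8/2 = 4; row 4: 5/3 = 5/3. Minimum is 5/3 at row 4 (w4 leaves); pivot element 3.
Pivot on row 4; the Z-row RHS becomes 0 − (-3)·(5/3) = 5.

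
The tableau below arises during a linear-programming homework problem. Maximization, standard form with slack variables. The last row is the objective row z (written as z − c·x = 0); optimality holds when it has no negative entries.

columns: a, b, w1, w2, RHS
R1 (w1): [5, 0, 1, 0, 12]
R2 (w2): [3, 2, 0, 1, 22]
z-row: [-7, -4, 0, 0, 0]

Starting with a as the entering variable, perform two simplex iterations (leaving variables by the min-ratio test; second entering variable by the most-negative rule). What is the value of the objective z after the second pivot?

232/5

Ratio test on column a — row 1: 12/5 = 12/5; row 2: 22/3 = 22/3. Minimum is 12/5 at row 1 (w1 leaves); pivot element 5.
Pivot on row 1; the z-row RHS becomes 0 − (-7)·(12/5) = 84/5.
Next entering variable (most negative z-row entry -4): b.
Ratio test on column b — row 1: entry 0 ≤ 0; row 2: (74/5)/2 = 37/5. Minimum is 37/5 at row 2 (w2 leaves); pivot element 2.
After the second pivot the z-row RHS is 84/5 − (-4)·(37/5) = 232/5.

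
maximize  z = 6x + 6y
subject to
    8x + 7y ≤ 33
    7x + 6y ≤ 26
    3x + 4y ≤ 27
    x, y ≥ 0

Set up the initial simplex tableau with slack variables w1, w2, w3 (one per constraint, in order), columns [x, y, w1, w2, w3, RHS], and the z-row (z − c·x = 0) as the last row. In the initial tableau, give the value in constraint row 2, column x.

Constraint 2 has coefficient 7 on x.

7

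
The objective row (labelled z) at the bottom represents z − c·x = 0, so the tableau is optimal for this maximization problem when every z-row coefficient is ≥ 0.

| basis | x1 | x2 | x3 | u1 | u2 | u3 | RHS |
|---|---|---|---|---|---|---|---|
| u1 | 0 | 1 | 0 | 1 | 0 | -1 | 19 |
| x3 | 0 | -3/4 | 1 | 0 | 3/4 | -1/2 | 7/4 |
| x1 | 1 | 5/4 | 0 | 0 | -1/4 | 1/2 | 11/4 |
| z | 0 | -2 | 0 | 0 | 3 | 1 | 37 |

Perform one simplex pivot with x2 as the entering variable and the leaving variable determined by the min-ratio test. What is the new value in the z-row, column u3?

9/5

Ratio test on column x2 — row 1: 19/1 = 19; row 2: entry -3/4 ≤ 0; row 3: (11/4)/(5/4) = 11/5. Minimum is 11/5 at row 3 (x1 leaves); pivot element 5/4.
Divide row 3 by 5/4; eliminate column x2 from the other rows.
z-row update in column u3: 1 − (-2)·(2/5) = 9/5.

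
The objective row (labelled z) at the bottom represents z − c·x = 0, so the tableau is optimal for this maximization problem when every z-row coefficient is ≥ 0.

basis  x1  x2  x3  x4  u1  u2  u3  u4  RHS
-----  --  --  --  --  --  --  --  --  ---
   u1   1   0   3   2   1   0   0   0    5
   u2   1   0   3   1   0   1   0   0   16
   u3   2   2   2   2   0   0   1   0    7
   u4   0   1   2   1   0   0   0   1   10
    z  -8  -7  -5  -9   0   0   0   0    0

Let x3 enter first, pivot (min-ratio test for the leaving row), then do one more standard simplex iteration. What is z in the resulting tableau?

127/6

Ratio test on column x3 — row 1: 5/3 = 5/3; row 2: 16/3 = 16/3; row 3: 7/2 = 7/2; row 4: 10/2 = 5. Minimum is 5/3 at row 1 (u1 leaves); pivot element 3.
Pivot on row 1; the z-row RHS becomes 0 − (-5)·(5/3) = 25/3.
Next entering variable (most negative z-row entry -7): x2.
Ratio test on column x2 — row 1: entry 0 ≤ 0; row 2: entry 0 ≤ 0; row 3: (11/3)/2 = 11/6; row 4: (20/3)/1 = 20/3. Minimum is 11/6 at row 3 (u3 leaves); pivot element 2.
After the second pivot the z-row RHS is 25/3 − (-7)·(11/6) = 127/6.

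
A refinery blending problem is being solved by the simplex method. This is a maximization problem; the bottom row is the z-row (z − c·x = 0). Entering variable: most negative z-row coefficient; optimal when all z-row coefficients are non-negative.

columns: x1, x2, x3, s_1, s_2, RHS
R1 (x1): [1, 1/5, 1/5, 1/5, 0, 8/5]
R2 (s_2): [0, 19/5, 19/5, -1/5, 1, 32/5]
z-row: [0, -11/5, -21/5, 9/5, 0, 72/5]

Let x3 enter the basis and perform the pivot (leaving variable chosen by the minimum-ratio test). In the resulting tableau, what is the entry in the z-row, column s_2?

Ratio test on column x3 — row 1: (8/5)/(1/5) = 8; row 2: (32/5)/(19/5) = 32/19. Minimum is 32/19 at row 2 (s_2 leaves); pivot element 19/5.
Divide row 2 by 19/5; eliminate column x3 from the other rows.
z-row update in column s_2: 0 − (-21/5)·(5/19) = 21/19.

21/19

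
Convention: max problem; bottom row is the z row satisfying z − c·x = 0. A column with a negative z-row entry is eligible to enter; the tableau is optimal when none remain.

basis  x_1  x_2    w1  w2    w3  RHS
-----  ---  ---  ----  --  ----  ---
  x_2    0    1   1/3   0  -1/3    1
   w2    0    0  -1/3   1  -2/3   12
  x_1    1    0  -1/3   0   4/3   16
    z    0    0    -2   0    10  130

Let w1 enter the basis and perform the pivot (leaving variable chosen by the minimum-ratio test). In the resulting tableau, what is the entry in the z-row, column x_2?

6

Ratio test on column w1 — row 1: 1/(1/3) = 3; row 2: entry -1/3 ≤ 0; row 3: entry -1/3 ≤ 0. Minimum is 3 at row 1 (x_2 leaves); pivot element 1/3.
Divide row 1 by 1/3; eliminate column w1 from the other rows.
z-row update in column x_2: 0 − (-2)·3 = 6.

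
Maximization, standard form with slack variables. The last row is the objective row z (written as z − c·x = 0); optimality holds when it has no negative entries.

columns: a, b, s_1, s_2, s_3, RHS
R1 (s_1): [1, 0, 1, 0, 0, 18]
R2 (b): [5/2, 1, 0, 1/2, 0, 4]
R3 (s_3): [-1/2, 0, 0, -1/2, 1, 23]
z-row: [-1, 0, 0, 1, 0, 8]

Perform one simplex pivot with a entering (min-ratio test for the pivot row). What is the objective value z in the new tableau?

Ratio test on column a — row 1: 18/1 = 18; row 2: 4/(5/2) = 8/5; row 3: entry -1/2 ≤ 0. Minimum is 8/5 at row 2 (b leaves); pivot element 5/2.
Pivot on row 2; the z-row RHS becomes 8 − (-1)·(8/5) = 48/5.

48/5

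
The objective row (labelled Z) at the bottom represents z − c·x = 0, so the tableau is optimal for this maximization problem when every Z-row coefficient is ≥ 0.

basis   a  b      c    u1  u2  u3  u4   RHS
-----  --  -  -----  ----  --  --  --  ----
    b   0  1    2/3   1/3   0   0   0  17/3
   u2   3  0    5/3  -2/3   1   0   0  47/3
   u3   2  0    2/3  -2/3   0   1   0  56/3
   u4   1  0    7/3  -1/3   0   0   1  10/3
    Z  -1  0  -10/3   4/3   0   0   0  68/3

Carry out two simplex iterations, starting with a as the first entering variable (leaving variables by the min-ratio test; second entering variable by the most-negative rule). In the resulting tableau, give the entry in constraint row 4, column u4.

3/7

Ratio test on column a — row 1: entry 0 ≤ 0; row 2: (47/3)/3 = 47/9; row 3: (56/3)/2 = 28/3; row 4: (10/3)/1 = 10/3. Minimum is 10/3 at row 4 (u4 leaves); pivot element 1.
Divide row 4 by 1; eliminate column a from the other rows.
Second iteration: most negative Z-row entry is -1 in column c, so c enters.
Ratio test on column c — row 1: (17/3)/(2/3) = 17/2; row 2: entry -16/3 ≤ 0; row 3: entry -4 ≤ 0; row 4: (10/3)/(7/3) = 10/7. Minimum is 10/7 at row 4 (a leaves); pivot element 7/3.
Divide row 4 by 7/3; eliminate column c from the other rows.
After both pivots, the entry at constraint row 4, column u4 is 3/7.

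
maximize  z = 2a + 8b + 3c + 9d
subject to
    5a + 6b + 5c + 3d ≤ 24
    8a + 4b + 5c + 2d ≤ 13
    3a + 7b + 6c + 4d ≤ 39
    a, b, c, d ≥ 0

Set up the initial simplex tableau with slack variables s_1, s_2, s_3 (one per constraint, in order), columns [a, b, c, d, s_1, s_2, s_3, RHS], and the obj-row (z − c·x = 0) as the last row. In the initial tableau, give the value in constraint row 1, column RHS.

The RHS of constraint 1 is b_1 = 24.

24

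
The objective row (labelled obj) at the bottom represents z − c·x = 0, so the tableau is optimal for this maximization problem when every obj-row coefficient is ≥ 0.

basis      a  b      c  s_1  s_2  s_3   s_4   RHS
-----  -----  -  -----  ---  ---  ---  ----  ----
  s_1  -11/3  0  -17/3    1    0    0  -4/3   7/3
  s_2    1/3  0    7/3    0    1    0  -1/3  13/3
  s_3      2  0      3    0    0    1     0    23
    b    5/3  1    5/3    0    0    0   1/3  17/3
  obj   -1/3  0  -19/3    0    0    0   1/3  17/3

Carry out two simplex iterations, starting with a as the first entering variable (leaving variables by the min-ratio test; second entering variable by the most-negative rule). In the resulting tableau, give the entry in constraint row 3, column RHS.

Ratio test on column a — row 1: entry -11/3 ≤ 0; row 2: (13/3)/(1/3) = 13; row 3: 23/2 = 23/2; row 4: (17/3)/(5/3) = 17/5. Minimum is 17/5 at row 4 (b leaves); pivot element 5/3.
Divide row 4 by 5/3; eliminate column a from the other rows.
Second iteration: most negative obj-row entry is -6 in column c, so c enters.
Ratio test on column c — row 1: entry -2 ≤ 0; row 2: (16/5)/2 = 8/5; row 3: (81/5)/1 = 81/5; row 4: (17/5)/1 = 17/5. Minimum is 8/5 at row 2 (s_2 leaves); pivot element 2.
Divide row 2 by 2; eliminate column c from the other rows.
After both pivots, the entry at constraint row 3, column RHS is 73/5.

73/5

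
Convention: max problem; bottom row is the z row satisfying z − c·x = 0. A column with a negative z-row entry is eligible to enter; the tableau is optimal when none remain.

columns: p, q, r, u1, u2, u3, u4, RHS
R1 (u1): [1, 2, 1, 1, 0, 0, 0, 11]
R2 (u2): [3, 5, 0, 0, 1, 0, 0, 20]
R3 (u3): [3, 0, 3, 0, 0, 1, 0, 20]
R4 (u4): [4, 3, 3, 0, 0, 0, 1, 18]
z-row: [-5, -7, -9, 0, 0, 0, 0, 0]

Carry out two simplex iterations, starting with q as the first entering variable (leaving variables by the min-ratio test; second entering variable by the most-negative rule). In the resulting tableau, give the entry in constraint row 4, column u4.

Ratio test on column q — row 1: 11/2 = 11/2; row 2: 20/5 = 4; row 3: entry 0 ≤ 0; row 4: 18/3 = 6. Minimum is 4 at row 2 (u2 leaves); pivot element 5.
Divide row 2 by 5; eliminate column q from the other rows.
Second iteration: most negative z-row entry is -9 in column r, so r enters.
Ratio test on column r — row 1: 3/1 = 3; row 2: entry 0 ≤ 0; row 3: 20/3 = 20/3; row 4: 6/3 = 2. Minimum is 2 at row 4 (u4 leaves); pivot element 3.
Divide row 4 by 3; eliminate column r from the other rows.
After both pivots, the entry at constraint row 4, column u4 is 1/3.

1/3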